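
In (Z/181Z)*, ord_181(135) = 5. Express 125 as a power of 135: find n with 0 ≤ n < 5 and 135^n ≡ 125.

Successive powers of 135 modulo 181:
  135^0=1  135^1=135  135^2=125
So 135^2 ≡ 125 (mod 181), giving n = 2.

2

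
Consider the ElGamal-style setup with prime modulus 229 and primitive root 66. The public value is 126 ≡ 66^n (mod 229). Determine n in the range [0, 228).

Baby-step giant-step with m = ceil(sqrt(228)) = 16.
Baby table (66^j mod 229 for j=0..15):
  0:1  1:66  2:5  3:101  4:25  5:47  6:125  7:6
  8:167  9:30  10:148  11:150  12:53  13:63  14:36  15:86
Giant step factor: 66^(-16) ≡ 14 (mod 229).
Scan 126·14^i mod 229 for i = 0, 1, …:
  i=0: 126   i=1: 161   i=2: 193   i=3: 183
  i=4: 43   i=5: 144   i=6: 184   i=7: 57
  i=8: 111   i=9: 180   i=10: 1
Match at i=10, j=0: n = 10·16 + 0 = 160.

160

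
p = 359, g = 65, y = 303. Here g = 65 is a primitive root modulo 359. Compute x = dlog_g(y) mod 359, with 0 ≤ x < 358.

60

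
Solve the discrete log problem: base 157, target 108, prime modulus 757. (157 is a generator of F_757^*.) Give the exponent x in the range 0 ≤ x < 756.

Baby-step giant-step with m = ceil(sqrt(756)) = 28.
Baby table (157^j mod 757 for j=0..27):
  0:1  1:157  2:425  3:109  4:459  5:148  6:526  7:69
  8:235  9:559  10:708  11:634  12:371  13:715  14:219  15:318
  16:721  17:404  18:597  19:618  20:130  21:728  22:746  23:544
  24:624  25:315  26:250  27:643
Giant step factor: 157^(-28) ≡ 300 (mod 757).
Scan 108·300^i mod 757 for i = 0, 1, …:
  i=0: 108   i=1: 606   i=2: 120   i=3: 421
  i=4: 638   i=5: 636   i=6: 36   i=7: 202
  i=8: 40   i=9: 645     …   i=19: 443
  i=20: 425
Match at i=20, j=2: x = 20·28 + 2 = 562.

562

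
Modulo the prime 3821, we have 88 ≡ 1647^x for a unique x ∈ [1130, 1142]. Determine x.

1139

Compute 1647^1130 mod 3821 = 2257, then multiply by 1647 repeatedly:
  1647^1130=2257  1647^1131=3267  1647^1132=781  1647^1133=2451  1647^1134=1821
  1647^1135=3523  1647^1136=2103  1647^1137=1815  1647^1138=1283  1647^1139=88
Found 88 at exponent 1139.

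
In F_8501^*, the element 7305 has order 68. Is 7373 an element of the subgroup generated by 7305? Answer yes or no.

no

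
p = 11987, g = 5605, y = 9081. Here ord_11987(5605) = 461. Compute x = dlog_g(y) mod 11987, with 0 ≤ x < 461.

190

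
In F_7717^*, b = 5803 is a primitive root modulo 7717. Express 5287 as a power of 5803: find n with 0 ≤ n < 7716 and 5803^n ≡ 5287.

3206

Baby-step giant-step with m = ceil(sqrt(7716)) = 88.
Baby table (5803^j mod 7717 for j=0..87):
  0:1  1:5803  2:5538  3:3426  4:2086  5:4802  6:7636  7:694
  8:6725  9:306  10:808  11:4605  12:6561  13:5522  14:3182  15:6082
  16:4005  17:5128  18:1032  19:304  20:4636  21:1246  22:7426  23:1350
  24:1295  25:6244  26:2617  27:7112  28:420  29:6405  30:3143  31:3558
  32:4099  33:2703  34:4565  35:5951  36:78  37:5048  38:7529  39:4850
  40:651  41:4140  42:1399  43:113  44:7511  45:717  46:1288  47:4208
  48:2436  49:6281  50:1252  51:3659  52:3710  53:6417  54:3326  55:561
  56:6626  57:4584  58:453  59:4979  60:689  61:861  62:3484  63:6829
  64:1892  65:5702  66:5927  67:7429  68:3325  69:2475  70:1088  71:1158
  72:6084  73:177  74:770  75:167  76:4476  77:6523  78:1084  79:1097
  80:7083  81:1907  82:143  83:4110  84:4800  85:3747  86:5052  87:7590
Giant step factor: 5803^(-88) ≡ 5659 (mod 7717).
Scan 5287·5659^i mod 7717 for i = 0, 1, …:
  i=0: 5287   i=1: 324   i=2: 4587   i=3: 5562
  i=4: 5432   i=5: 2877   i=6: 5790   i=7: 6945
  i=8: 6791   i=9: 7326     …   i=35: 1410
  i=36: 7529
Match at i=36, j=38: n = 36·88 + 38 = 3206.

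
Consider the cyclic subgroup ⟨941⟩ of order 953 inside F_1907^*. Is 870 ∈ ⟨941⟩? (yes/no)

870 ∈ ⟨941⟩ iff 870^953 ≡ 1 (mod 1907), since |⟨941⟩| = 953.
870^953 mod 1907 = 1.
Since 1 = 1, 870 lies in the subgroup.

yes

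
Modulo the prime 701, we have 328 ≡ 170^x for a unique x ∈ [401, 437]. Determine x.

405

Compute 170^401 mod 701 = 350, then multiply by 170 repeatedly:
  170^401=350  170^402=616  170^403=271  170^404=505  170^405=328
Found 328 at exponent 405.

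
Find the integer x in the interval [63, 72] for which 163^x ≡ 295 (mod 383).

Compute 163^63 mod 383 = 360, then multiply by 163 repeatedly:
  163^63=360  163^64=81  163^65=181  163^66=12  163^67=41
  163^68=172  163^69=77  163^70=295
Found 295 at exponent 70.

70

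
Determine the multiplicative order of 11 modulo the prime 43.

7

The order of 11 must divide p − 1 = 42 = 2 · 3 · 7.
Divisors: 1, 2, 3, 6, 7, 14, 21, 42.
Check each in increasing order: 11^1 ≡ 11;  11^2 ≡ 35;  11^3 ≡ 41;  11^6 ≡ 4;  11^7 ≡ 1.
Smallest exponent giving 1 is 7.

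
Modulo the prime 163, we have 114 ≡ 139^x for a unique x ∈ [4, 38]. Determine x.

31

Compute 139^4 mod 163 = 71, then multiply by 139 repeatedly:
  139^4=71  139^5=89  139^6=146  139^7=82  139^8=151
  139^9=125  139^10=97  139^11=117  139^12=126  139^13=73
  139^14=41  139^15=157  139^16=144  139^17=130  139^18=140
  139^19=63  139^20=118  139^21=102  139^22=160  139^23=72
  139^24=65  139^25=70  139^26=113  139^27=59  139^28=51
  139^29=80  139^30=36  139^31=114
Found 114 at exponent 31.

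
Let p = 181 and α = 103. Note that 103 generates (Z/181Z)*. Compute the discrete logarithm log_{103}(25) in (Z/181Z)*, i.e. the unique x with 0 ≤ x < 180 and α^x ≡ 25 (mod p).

Baby-step giant-step with m = ceil(sqrt(180)) = 14.
Baby table (103^j mod 181 for j=0..13):
  0:1  1:103  2:111  3:30  4:13  5:72  6:176  7:28
  8:169  9:31  10:116  11:2  12:25  13:41
Giant step factor: 103^(-14) ≡ 178 (mod 181).
Scan 25·178^i mod 181 for i = 0, 1, …:
  i=0: 25
Match at i=0, j=12: x = 0·14 + 12 = 12.

12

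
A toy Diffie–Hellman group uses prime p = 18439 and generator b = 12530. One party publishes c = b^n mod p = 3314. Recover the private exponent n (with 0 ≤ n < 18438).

8145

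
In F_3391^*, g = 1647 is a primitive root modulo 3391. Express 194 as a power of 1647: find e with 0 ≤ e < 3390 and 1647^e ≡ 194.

196

Baby-step giant-step with m = ceil(sqrt(3390)) = 59.
Baby table (1647^j mod 3391 for j=0..58):
  0:1  1:1647  2:3200  3:786  4:2571  5:2469  6:634  7:3161
  8:982  9:3238  10:2334  11:2095  12:1818  13:3384  14:2035  15:1337
  16:1280  17:2349  18:3063  19:2344  20:1610  21:3299  22:1071  23:617
  24:2290  25:838  26:49  27:2710  28:814  29:1213  30:512  31:2296
  32:547  33:2294  34:644  35:2676  36:2463  37:925  38:916  39:3048
  40:1376  41:1084  42:1682  43:3198  44:883  45:2953  46:897  47:2274
  48:1614  49:3105  50:307  51:370  52:2401  53:541  54:2585  55:1790
  56:1351  57:601  58:3066
Giant step factor: 1647^(-59) ≡ 600 (mod 3391).
Scan 194·600^i mod 3391 for i = 0, 1, …:
  i=0: 194   i=1: 1106   i=2: 2355   i=3: 2344
Match at i=3, j=19: e = 3·59 + 19 = 196.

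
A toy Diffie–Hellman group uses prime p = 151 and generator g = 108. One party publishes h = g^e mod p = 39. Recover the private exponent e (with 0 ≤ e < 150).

Baby-step giant-step with m = ceil(sqrt(150)) = 13.
Baby table (108^j mod 151 for j=0..12):
  0:1  1:108  2:37  3:70  4:10  5:23  6:68  7:96
  8:100  9:79  10:76  11:54  12:94
Giant step factor: 108^(-13) ≡ 82 (mod 151).
Scan 39·82^i mod 151 for i = 0, 1, …:
  i=0: 39   i=1: 27   i=2: 100
Match at i=2, j=8: e = 2·13 + 8 = 34.

34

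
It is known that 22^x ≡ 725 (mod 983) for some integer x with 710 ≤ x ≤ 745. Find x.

Compute 22^710 mod 983 = 878, then multiply by 22 repeatedly:
  22^710=878  22^711=639  22^712=296  22^713=614  22^714=729
  22^715=310  22^716=922  22^717=624  22^718=949  22^719=235
  22^720=255  22^721=695  22^722=545  22^723=194  22^724=336
  22^725=511  22^726=429  22^727=591  22^728=223  22^729=974
  22^730=785  22^731=559  22^732=502  22^733=231  22^734=167
  22^735=725
Found 725 at exponent 735.

735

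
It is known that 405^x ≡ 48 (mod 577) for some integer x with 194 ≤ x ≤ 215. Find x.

Compute 405^194 mod 577 = 445, then multiply by 405 repeatedly:
  405^194=445  405^195=201  405^196=48
Found 48 at exponent 196.

196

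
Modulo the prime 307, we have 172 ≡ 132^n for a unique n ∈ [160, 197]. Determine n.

181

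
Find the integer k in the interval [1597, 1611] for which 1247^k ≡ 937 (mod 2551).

1597

Compute 1247^1597 mod 2551 = 937, then multiply by 1247 repeatedly:
  1247^1597=937
Found 937 at exponent 1597.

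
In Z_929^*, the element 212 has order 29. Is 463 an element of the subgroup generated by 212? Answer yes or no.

463 ∈ ⟨212⟩ iff 463^29 ≡ 1 (mod 929), since |⟨212⟩| = 29.
463^29 mod 929 = 197.
Since 197 ≠ 1, 463 does not lie in the subgroup.

no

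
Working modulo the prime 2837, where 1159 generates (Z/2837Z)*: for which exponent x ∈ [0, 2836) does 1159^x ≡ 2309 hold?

Baby-step giant-step with m = ceil(sqrt(2836)) = 54.
Baby table (1159^j mod 2837 for j=0..53):
  0:1  1:1159  2:1380  3:2189  4:773  5:2252  6:28  7:1245
  8:1759  9:1715  10:1785  11:642  12:784  13:816  14:1023  15:2628
  16:1751  17:954  18:2093  19:152  20:274  21:2659  22:799  23:1179
  24:1864  25:1419  26:1998  27:690  28:2513  29:1805  30:1126  31:14
  32:2041  33:2298  34:2276  35:2311  36:321  37:392  38:408  39:1930
  40:1314  41:2294  42:477  43:2465  44:76  45:137  46:2748  47:1818
  48:2008  49:932  50:2128  51:999  52:345  53:2675
Giant step factor: 1159^(-54) ≡ 1413 (mod 2837).
Scan 2309·1413^i mod 2837 for i = 0, 1, …:
  i=0: 2309   i=1: 67   i=2: 1050   i=3: 2736
  i=4: 1974   i=5: 491   i=6: 1555   i=7: 1377
  i=8: 2356   i=9: 1227     …   i=42: 2321
  i=43: 1
Match at i=43, j=0: x = 43·54 + 0 = 2322.

2322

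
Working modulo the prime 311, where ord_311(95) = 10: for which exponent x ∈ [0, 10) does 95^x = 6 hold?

Successive powers of 95 modulo 311:
  95^0=1  95^1=95  95^2=6
So 95^2 ≡ 6 (mod 311), giving x = 2.

2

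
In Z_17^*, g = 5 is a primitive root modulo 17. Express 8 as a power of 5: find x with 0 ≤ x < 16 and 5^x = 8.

Successive powers of 5 modulo 17:
  5^0=1  5^1=5  5^2=8
So 5^2 ≡ 8 (mod 17), giving x = 2.

2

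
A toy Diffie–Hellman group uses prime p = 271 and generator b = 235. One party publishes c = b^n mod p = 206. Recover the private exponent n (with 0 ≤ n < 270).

100

Baby-step giant-step with m = ceil(sqrt(270)) = 17.
Baby table (235^j mod 271 for j=0..16):
  0:1  1:235  2:212  3:227  4:229  5:157  6:39  7:222
  8:138  9:181  10:259  11:161  12:166  13:257  14:233  15:13
  16:74
Giant step factor: 235^(-17) ≡ 218 (mod 271).
Scan 206·218^i mod 271 for i = 0, 1, …:
  i=0: 206   i=1: 193   i=2: 69   i=3: 137
  i=4: 56   i=5: 13
Match at i=5, j=15: n = 5·17 + 15 = 100.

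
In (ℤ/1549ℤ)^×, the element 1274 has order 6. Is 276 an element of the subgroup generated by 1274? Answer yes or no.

276 ∈ ⟨1274⟩ iff 276^6 ≡ 1 (mod 1549), since |⟨1274⟩| = 6.
276^6 mod 1549 = 1.
Since 1 = 1, 276 lies in the subgroup.

yes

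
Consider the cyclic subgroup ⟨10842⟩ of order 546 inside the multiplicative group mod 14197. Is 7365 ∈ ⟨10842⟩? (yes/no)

7365 ∈ ⟨10842⟩ iff 7365^546 ≡ 1 (mod 14197), since |⟨10842⟩| = 546.
7365^546 mod 14197 = 1.
Since 1 = 1, 7365 lies in the subgroup.

yes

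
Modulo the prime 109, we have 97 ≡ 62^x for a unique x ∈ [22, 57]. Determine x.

32

Compute 62^22 mod 109 = 100, then multiply by 62 repeatedly:
  62^22=100  62^23=96  62^24=66  62^25=59  62^26=61
  62^27=76  62^28=25  62^29=24  62^30=71  62^31=42
  62^32=97
Found 97 at exponent 32.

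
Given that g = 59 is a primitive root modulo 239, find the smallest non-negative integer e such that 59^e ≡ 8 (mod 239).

Baby-step giant-step with m = ceil(sqrt(238)) = 16.
Baby table (59^j mod 239 for j=0..15):
  0:1  1:59  2:135  3:78  4:61  5:14  6:109  7:217
  8:136  9:137  10:196  11:92  12:170  13:231  14:6  15:115
Giant step factor: 59^(-16) ≡ 18 (mod 239).
Scan 8·18^i mod 239 for i = 0, 1, …:
  i=0: 8   i=1: 144   i=2: 202   i=3: 51
  i=4: 201   i=5: 33   i=6: 116   i=7: 176
  i=8: 61
Match at i=8, j=4: e = 8·16 + 4 = 132.

132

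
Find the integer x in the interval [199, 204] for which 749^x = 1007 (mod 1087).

200

Compute 749^199 mod 1087 = 637, then multiply by 749 repeatedly:
  749^199=637  749^200=1007
Found 1007 at exponent 200.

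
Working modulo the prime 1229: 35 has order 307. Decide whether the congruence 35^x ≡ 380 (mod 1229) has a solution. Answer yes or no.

no

380 ∈ ⟨35⟩ iff 380^307 ≡ 1 (mod 1229), since |⟨35⟩| = 307.
380^307 mod 1229 = 597.
Since 597 ≠ 1, 380 does not lie in the subgroup.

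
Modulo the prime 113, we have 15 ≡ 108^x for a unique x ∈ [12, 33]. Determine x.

Compute 108^12 mod 113 = 57, then multiply by 108 repeatedly:
  108^12=57  108^13=54  108^14=69  108^15=107  108^16=30
  108^17=76  108^18=72  108^19=92  108^20=105  108^21=40
  108^22=26  108^23=96  108^24=85  108^25=27  108^26=91
  108^27=110  108^28=15
Found 15 at exponent 28.

28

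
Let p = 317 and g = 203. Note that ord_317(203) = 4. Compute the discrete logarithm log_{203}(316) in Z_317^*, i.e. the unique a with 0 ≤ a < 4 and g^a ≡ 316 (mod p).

Successive powers of 203 modulo 317:
  203^0=1  203^1=203  203^2=316
So 203^2 ≡ 316 (mod 317), giving a = 2.

2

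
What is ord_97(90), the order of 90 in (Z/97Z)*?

The order of 90 must divide p − 1 = 96 = 2^5 · 3.
Divisors: 1, 2, 3, 4, 6, 8, 12, 16, 24, 32, 48, 96.
Check each in increasing order: 90^1 ≡ 90;  90^2 ≡ 49;  90^3 ≡ 45;  90^4 ≡ 73;  90^6 ≡ 85;  90^8 ≡ 91;  90^12 ≡ 47;  90^16 ≡ 36;  90^24 ≡ 75;  90^32 ≡ 35;  90^48 ≡ 96;  90^96 ≡ 1.
Smallest exponent giving 1 is 96.

96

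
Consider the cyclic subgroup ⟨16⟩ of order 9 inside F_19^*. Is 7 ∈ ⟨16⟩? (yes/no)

yes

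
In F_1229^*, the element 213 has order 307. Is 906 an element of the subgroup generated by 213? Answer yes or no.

906 ∈ ⟨213⟩ iff 906^307 ≡ 1 (mod 1229), since |⟨213⟩| = 307.
906^307 mod 1229 = 1.
Since 1 = 1, 906 lies in the subgroup.

yes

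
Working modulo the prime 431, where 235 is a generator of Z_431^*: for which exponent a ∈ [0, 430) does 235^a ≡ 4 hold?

Baby-step giant-step with m = ceil(sqrt(430)) = 21.
Baby table (235^j mod 431 for j=0..20):
  0:1  1:235  2:57  3:34  4:232  5:214  6:294  7:130
  8:380  9:83  10:110  11:421  12:236  13:292  14:91  15:266
  16:15  17:77  18:424  19:79  20:32
Giant step factor: 235^(-21) ≡ 67 (mod 431).
Scan 4·67^i mod 431 for i = 0, 1, …:
  i=0: 4   i=1: 268   i=2: 285   i=3: 131
  i=4: 157   i=5: 175   i=6: 88   i=7: 293
  i=8: 236
Match at i=8, j=12: a = 8·21 + 12 = 180.

180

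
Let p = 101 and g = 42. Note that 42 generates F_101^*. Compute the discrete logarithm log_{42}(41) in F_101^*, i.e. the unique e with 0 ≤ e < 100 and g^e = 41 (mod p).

Baby-step giant-step with m = ceil(sqrt(100)) = 10.
Baby table (42^j mod 101 for j=0..9):
  0:1  1:42  2:47  3:55  4:88  5:60  6:96  7:93
  8:68  9:28
Giant step factor: 42^(-10) ≡ 14 (mod 101).
Scan 41·14^i mod 101 for i = 0, 1, …:
  i=0: 41   i=1: 69   i=2: 57   i=3: 91
  i=4: 62   i=5: 60
Match at i=5, j=5: e = 5·10 + 5 = 55.

55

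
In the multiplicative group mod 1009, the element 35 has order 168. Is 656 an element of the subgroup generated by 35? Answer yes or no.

656 ∈ ⟨35⟩ iff 656^168 ≡ 1 (mod 1009), since |⟨35⟩| = 168.
656^168 mod 1009 = 1.
Since 1 = 1, 656 lies in the subgroup.

yes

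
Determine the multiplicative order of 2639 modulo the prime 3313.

The order of 2639 must divide p − 1 = 3312 = 2^4 · 3^2 · 23.
Divisors: 1, 2, 3, 4, 6, 8, 9, 12, 16, 18, 23, 24, 36, 46, 48, 69, 72, 92, 138, 144, 184, 207, 276, 368, 414, 552, 828, 1104, 1656, 3312.
Check each in increasing order: 2639^1 ≡ 2639;  2639^2 ≡ 395;  2639^3 ≡ 2123;  2639^4 ≡ 314;  2639^6 ≡ 1449;  2639^8 ≡ 2519;  2639^9 ≡ 1763;  2639^12 ≡ 2472;  2639^16 ≡ 966;  2639^18 ≡ 575;  2639^23 ≡ 2416;  2639^24 ≡ 1612;  2639^36 ≡ 2638;  2639^46 ≡ 2863;  2639^48 ≡ 1152;  2639^69 ≡ 2777;  2639^72 ≡ 1744;  2639^92 ≡ 407;  2639^138 ≡ 2378;  2639^144 ≡ 202;  2639^184 ≡ 3312;  2639^207 ≡ 897;  2639^276 ≡ 2906;  2639^368 ≡ 1.
Smallest exponent giving 1 is 368.

368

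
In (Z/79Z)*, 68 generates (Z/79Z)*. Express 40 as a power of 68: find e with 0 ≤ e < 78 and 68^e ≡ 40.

Baby-step giant-step with m = ceil(sqrt(78)) = 9.
Baby table (68^j mod 79 for j=0..8):
  0:1  1:68  2:42  3:12  4:26  5:30  6:65  7:75
  8:44
Giant step factor: 68^(-9) ≡ 71 (mod 79).
Scan 40·71^i mod 79 for i = 0, 1, …:
  i=0: 40   i=1: 75
Match at i=1, j=7: e = 1·9 + 7 = 16.

16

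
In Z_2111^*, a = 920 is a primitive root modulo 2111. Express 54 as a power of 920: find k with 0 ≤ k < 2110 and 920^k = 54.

934

Baby-step giant-step with m = ceil(sqrt(2110)) = 46.
Baby table (920^j mod 2111 for j=0..45):
  0:1  1:920  2:2000  3:1319  4:1766  5:1361  6:297  7:921
  8:809  9:1208  10:974  11:1016  12:1658  13:1218  14:1730  15:2017
  16:71  17:1990  18:563  19:765  20:837  21:1636  22:2088  23:2061
  24:442  25:1328  26:1602  27:362  28:1613  29:2038  30:392  31:1770
  32:819  33:1964  34:1975  35:1540  36:319  37:51  38:478  39:672
  40:1828  41:1404  42:1859  43:370  44:529  45:1150
Giant step factor: 920^(-46) ≡ 852 (mod 2111).
Scan 54·852^i mod 2111 for i = 0, 1, …:
  i=0: 54   i=1: 1677   i=2: 1768   i=3: 1193
  i=4: 1045   i=5: 1609   i=6: 829   i=7: 1234
  i=8: 90   i=9: 684     …   i=19: 1672
  i=20: 1730
Match at i=20, j=14: k = 20·46 + 14 = 934.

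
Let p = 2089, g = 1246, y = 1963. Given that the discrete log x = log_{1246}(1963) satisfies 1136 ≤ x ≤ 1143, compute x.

Compute 1246^1136 mod 2089 = 1178, then multiply by 1246 repeatedly:
  1246^1136=1178  1246^1137=1310  1246^1138=751  1246^1139=1963
Found 1963 at exponent 1139.

1139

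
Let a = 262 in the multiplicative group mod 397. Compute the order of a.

396

The order of 262 must divide p − 1 = 396 = 2^2 · 3^2 · 11.
Divisors: 1, 2, 3, 4, 6, 9, 11, 12, 18, 22, 33, 36, 44, 66, 99, 132, 198, 396.
Check each in increasing order: 262^1 ≡ 262;  262^2 ≡ 360;  262^3 ≡ 231;  262^4 ≡ 178;  262^6 ≡ 163;  262^9 ≡ 335;  262^11 ≡ 309;  262^12 ≡ 367;  262^18 ≡ 271;  262^22 ≡ 201;  262^33 ≡ 177;  262^36 ≡ 393;  262^44 ≡ 304;  262^66 ≡ 363;  262^99 ≡ 334;  262^132 ≡ 362;  262^198 ≡ 396;  262^396 ≡ 1.
Smallest exponent giving 1 is 396.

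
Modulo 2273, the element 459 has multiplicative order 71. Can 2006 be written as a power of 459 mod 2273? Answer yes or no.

2006 ∈ ⟨459⟩ iff 2006^71 ≡ 1 (mod 2273), since |⟨459⟩| = 71.
2006^71 mod 2273 = 1.
Since 1 = 1, 2006 lies in the subgroup.

yes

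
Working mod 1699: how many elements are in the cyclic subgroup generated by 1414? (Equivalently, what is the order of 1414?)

283

The order of 1414 must divide p − 1 = 1698 = 2 · 3 · 283.
Divisors: 1, 2, 3, 6, 283, 566, 849, 1698.
Check each in increasing order: 1414^1 ≡ 1414;  1414^2 ≡ 1372;  1414^3 ≡ 1449;  1414^6 ≡ 1336;  1414^283 ≡ 1.
Smallest exponent giving 1 is 283.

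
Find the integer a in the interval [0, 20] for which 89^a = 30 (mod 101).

14

Compute 89^0 mod 101 = 1, then multiply by 89 repeatedly:
  89^0=1  89^1=89  89^2=43  89^3=90  89^4=31
  89^5=32  89^6=20  89^7=63  89^8=52  89^9=83
  89^10=14  89^11=34  89^12=97  89^13=48  89^14=30
Found 30 at exponent 14.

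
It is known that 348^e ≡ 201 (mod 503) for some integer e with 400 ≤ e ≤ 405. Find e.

Compute 348^400 mod 503 = 201, then multiply by 348 repeatedly:
  348^400=201
Found 201 at exponent 400.

400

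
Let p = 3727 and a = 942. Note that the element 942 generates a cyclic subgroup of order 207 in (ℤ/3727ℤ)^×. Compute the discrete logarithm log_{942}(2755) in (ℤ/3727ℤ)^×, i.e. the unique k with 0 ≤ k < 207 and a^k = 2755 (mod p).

140

Baby-step giant-step with m = ceil(sqrt(207)) = 15.
Baby table (942^j mod 3727 for j=0..14):
  0:1  1:942  2:338  3:1601  4:2434  5:723  6:2752  7:2119
  8:2153  9:638  10:949  11:3205  12:240  13:2460  14:2853
Giant step factor: 942^(-15) ≡ 2938 (mod 3727).
Scan 2755·2938^i mod 3727 for i = 0, 1, …:
  i=0: 2755   i=1: 2873   i=2: 2946   i=3: 1254
  i=4: 1976   i=5: 2549   i=6: 1419   i=7: 2236
  i=8: 2394   i=9: 723
Match at i=9, j=5: k = 9·15 + 5 = 140.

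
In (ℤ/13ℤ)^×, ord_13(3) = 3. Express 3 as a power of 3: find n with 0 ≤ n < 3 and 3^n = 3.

Successive powers of 3 modulo 13:
  3^0=1  3^1=3
So 3^1 ≡ 3 (mod 13), giving n = 1.

1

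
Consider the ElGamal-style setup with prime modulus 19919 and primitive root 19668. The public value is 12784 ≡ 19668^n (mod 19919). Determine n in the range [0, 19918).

1813

Baby-step giant-step with m = ceil(sqrt(19918)) = 142.
Baby table (19668^j mod 19919 for j=0..141):
  0:1  1:19668  2:3244  3:2435  4:6304  5:11216  6:13282  7:12610
  8:2011  9:13133  10:10171  11:16630  12:8860  13:7068  14:18642  15:1823
  16:564  17:17788  18:16987  19:18848  20:9874  21:11501  22:1504  23:957
  24:18740  25:17063  26:19691  27:17390  28:17290  29:2552  30:16775  31:12303
  32:19311  33:13175  34:19548  35:13445  36:11535  37:12889  38:11658  39:1935
  40:12290  41:2655  42:10841  43:7812  44:11169  45:5160  46:19494  47:7080
  48:15630  49:913  50:9865  51:13760  52:12146  53:18880  54:1842  55:15714
  56:19667  57:3495  58:19110  59:3869  60:4912  61:2066  62:19247  63:9320
  64:11122  65:16957  66:6459  67:12149  68:18127  69:11574  70:3100  71:18660
  72:17224  73:19118  74:1861  75:10945  76:1627  77:9922  78:19372  79:17783
  80:18242  81:2628  82:17618  83:19819  84:5181  85:14223  86:15447  87:7008
  88:13783  89:6373  90:13816  91:18009  92:1354  93:18688  94:10196  95:10355
  96:10284  97:8186  98:16890  99:3357  100:13910  101:14334  102:7505  103:8550
  104:5202  105:8952  106:3895  107:18305  108:6734  109:2881  110:13872  111:3953
  112:3747  113:15615  114:4678  115:1043  116:17073  117:17181  118:9992  119:1802
  120:5835  121:9421  122:5690  123:5978  124:13366  125:11445  126:15560  127:18483
  128:1894  129:2662  130:9084  131:10601  132:8295  133:9450  134:18330  135:459
  136:4305  137:14990  138:2201  139:5281  140:9042  141:1224
Giant step factor: 19668^(-142) ≡ 11037 (mod 19919).
Scan 12784·11037^i mod 19919 for i = 0, 1, …:
  i=0: 12784   i=1: 10731   i=2: 19592   i=3: 16159
  i=4: 12076   i=5: 4783   i=6: 4621   i=7: 9337
  i=8: 11482   i=9: 2156   i=10: 12486   i=11: 8340
  i=12: 2881
Match at i=12, j=109: n = 12·142 + 109 = 1813.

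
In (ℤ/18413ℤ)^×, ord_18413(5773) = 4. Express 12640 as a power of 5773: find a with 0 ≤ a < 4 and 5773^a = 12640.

3

Successive powers of 5773 modulo 18413:
  5773^0=1  5773^1=5773  5773^2=18412  5773^3=12640
So 5773^3 ≡ 12640 (mod 18413), giving a = 3.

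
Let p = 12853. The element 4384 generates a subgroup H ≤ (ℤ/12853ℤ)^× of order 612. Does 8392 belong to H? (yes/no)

yes

8392 ∈ ⟨4384⟩ iff 8392^612 ≡ 1 (mod 12853), since |⟨4384⟩| = 612.
8392^612 mod 12853 = 1.
Since 1 = 1, 8392 lies in the subgroup.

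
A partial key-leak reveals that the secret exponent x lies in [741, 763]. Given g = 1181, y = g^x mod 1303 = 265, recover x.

Compute 1181^741 mod 1303 = 537, then multiply by 1181 repeatedly:
  1181^741=537  1181^742=939  1181^743=106  1181^744=98  1181^745=1074
  1181^746=575  1181^747=212  1181^748=196  1181^749=845  1181^750=1150
  1181^751=424  1181^752=392  1181^753=387  1181^754=997  1181^755=848
  1181^756=784  1181^757=774  1181^758=691  1181^759=393  1181^760=265
Found 265 at exponent 760.

760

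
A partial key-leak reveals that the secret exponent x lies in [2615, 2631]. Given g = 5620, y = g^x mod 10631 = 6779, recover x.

Compute 5620^2615 mod 10631 = 1669, then multiply by 5620 repeatedly:
  5620^2615=1669  5620^2616=3238  5620^2617=7919  5620^2618=3414  5620^2619=8356
  5620^2620=3593  5620^2621=4391  5620^2622=2869  5620^2623=7184  5620^2624=8173
  5620^2625=6340  5620^2626=6319  5620^2627=5240  5620^2628=930  5620^2629=6779
Found 6779 at exponent 2629.

2629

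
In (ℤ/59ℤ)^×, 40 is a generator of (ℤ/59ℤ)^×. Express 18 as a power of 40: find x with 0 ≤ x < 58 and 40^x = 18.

37

Baby-step giant-step with m = ceil(sqrt(58)) = 8.
Baby table (40^j mod 59 for j=0..7):
  0:1  1:40  2:7  3:44  4:49  5:13  6:48  7:32
Giant step factor: 40^(-8) ≡ 36 (mod 59).
Scan 18·36^i mod 59 for i = 0, 1, …:
  i=0: 18   i=1: 58   i=2: 23   i=3: 2
  i=4: 13
Match at i=4, j=5: x = 4·8 + 5 = 37.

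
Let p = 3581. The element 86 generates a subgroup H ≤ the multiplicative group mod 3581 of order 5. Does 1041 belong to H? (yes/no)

yes

1041 ∈ ⟨86⟩ iff 1041^5 ≡ 1 (mod 3581), since |⟨86⟩| = 5.
1041^5 mod 3581 = 1.
Since 1 = 1, 1041 lies in the subgroup.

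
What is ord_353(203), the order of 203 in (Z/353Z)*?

352

The order of 203 must divide p − 1 = 352 = 2^5 · 11.
Divisors: 1, 2, 4, 8, 11, 16, 22, 32, 44, 88, 176, 352.
Check each in increasing order: 203^1 ≡ 203;  203^2 ≡ 261;  203^4 ≡ 345;  203^8 ≡ 64;  203^11 ≡ 347;  203^16 ≡ 213;  203^22 ≡ 36;  203^32 ≡ 185;  203^44 ≡ 237;  203^88 ≡ 42;  203^176 ≡ 352;  203^352 ≡ 1.
Smallest exponent giving 1 is 352.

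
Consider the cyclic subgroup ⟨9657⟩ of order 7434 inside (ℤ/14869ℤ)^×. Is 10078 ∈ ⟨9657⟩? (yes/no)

yes

10078 ∈ ⟨9657⟩ iff 10078^7434 ≡ 1 (mod 14869), since |⟨9657⟩| = 7434.
10078^7434 mod 14869 = 1.
Since 1 = 1, 10078 lies in the subgroup.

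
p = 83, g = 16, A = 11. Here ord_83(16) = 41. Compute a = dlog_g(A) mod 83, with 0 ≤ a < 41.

6

Baby-step giant-step with m = ceil(sqrt(41)) = 7.
Baby table (16^j mod 83 for j=0..6):
  0:1  1:16  2:7  3:29  4:49  5:37  6:11
Giant step factor: 16^(-7) ≡ 25 (mod 83).
Scan 11·25^i mod 83 for i = 0, 1, …:
  i=0: 11
Match at i=0, j=6: a = 0·7 + 6 = 6.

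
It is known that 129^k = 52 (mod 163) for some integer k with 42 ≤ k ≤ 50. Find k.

47

Compute 129^42 mod 163 = 64, then multiply by 129 repeatedly:
  129^42=64  129^43=106  129^44=145  129^45=123  129^46=56
  129^47=52
Found 52 at exponent 47.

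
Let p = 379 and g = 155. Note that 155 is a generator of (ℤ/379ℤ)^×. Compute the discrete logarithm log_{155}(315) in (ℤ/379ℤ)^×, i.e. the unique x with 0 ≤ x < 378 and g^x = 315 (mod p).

267

Baby-step giant-step with m = ceil(sqrt(378)) = 20.
Baby table (155^j mod 379 for j=0..19):
  0:1  1:155  2:148  3:200  4:301  5:38  6:205  7:318
  8:20  9:68  10:307  11:210  12:335  13:2  14:310  15:296
  16:21  17:223  18:76  19:31
Giant step factor: 155^(-20) ≡ 146 (mod 379).
Scan 315·146^i mod 379 for i = 0, 1, …:
  i=0: 315   i=1: 131   i=2: 176   i=3: 303
  i=4: 274   i=5: 209   i=6: 194   i=7: 278
  i=8: 35   i=9: 183   i=10: 188   i=11: 160
  i=12: 241   i=13: 318
Match at i=13, j=7: x = 13·20 + 7 = 267.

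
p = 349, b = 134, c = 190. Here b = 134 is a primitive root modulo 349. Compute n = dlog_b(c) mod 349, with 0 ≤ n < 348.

Baby-step giant-step with m = ceil(sqrt(348)) = 19.
Baby table (134^j mod 349 for j=0..18):
  0:1  1:134  2:157  3:98  4:219  5:30  6:181  7:173
  8:148  9:288  10:202  11:195  12:304  13:252  14:264  15:127
  16:266  17:46  18:231
Giant step factor: 134^(-19) ≡ 212 (mod 349).
Scan 190·212^i mod 349 for i = 0, 1, …:
  i=0: 190   i=1: 145   i=2: 28   i=3: 3
  i=4: 287   i=5: 118   i=6: 237   i=7: 337
  i=8: 248   i=9: 226     …   i=14: 302
  i=15: 157
Match at i=15, j=2: n = 15·19 + 2 = 287.

287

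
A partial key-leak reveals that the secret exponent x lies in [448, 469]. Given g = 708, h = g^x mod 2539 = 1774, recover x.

468

Compute 708^448 mod 2539 = 2063, then multiply by 708 repeatedly:
  708^448=2063  708^449=679  708^450=861  708^451=228  708^452=1467
  708^453=185  708^454=1491  708^455=1943  708^456=2045  708^457=630
  708^458=1715  708^459=578  708^460=445  708^461=224  708^462=1174
  708^463=939  708^464=2133  708^465=1998  708^466=361  708^467=1688
  708^468=1774
Found 1774 at exponent 468.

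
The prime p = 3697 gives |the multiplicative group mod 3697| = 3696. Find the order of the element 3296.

56

The order of 3296 must divide p − 1 = 3696 = 2^4 · 3 · 7 · 11.
Divisors: 1, 2, 3, 4, 6, 7, 8, 11, 12, 14, 16, 21, 22, 24, 28, 33, 42, 44, 48, 56, 66, 77, 84, 88, 112, 132, 154, 168, 176, 231, 264, 308, 336, 462, 528, 616, 924, 1232, 1848, 3696.
Check each in increasing order: 3296^1 ≡ 3296;  3296^2 ≡ 1830;  3296^3 ≡ 1873;  3296^4 ≡ 3115;  3296^6 ≡ 3373;  3296^7 ≡ 529;  3296^8 ≡ 2297;  3296^11 ≡ 2670;  3296^12 ≡ 1460;  3296^14 ≡ 2566;  3296^16 ≡ 590;  3296^21 ≡ 615;  3296^22 ≡ 1084;  3296^24 ≡ 2128;  3296^28 ≡ 3696;  3296^33 ≡ 3226;  3296^42 ≡ 1131;  3296^44 ≡ 3107;  3296^48 ≡ 3256;  3296^56 ≡ 1.
Smallest exponent giving 1 is 56.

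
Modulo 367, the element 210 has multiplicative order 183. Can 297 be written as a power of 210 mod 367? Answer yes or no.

297 ∈ ⟨210⟩ iff 297^183 ≡ 1 (mod 367), since |⟨210⟩| = 183.
297^183 mod 367 = 1.
Since 1 = 1, 297 lies in the subgroup.

yes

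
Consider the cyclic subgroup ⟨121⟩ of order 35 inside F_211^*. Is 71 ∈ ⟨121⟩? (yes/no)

yes

71 ∈ ⟨121⟩ iff 71^35 ≡ 1 (mod 211), since |⟨121⟩| = 35.
71^35 mod 211 = 1.
Since 1 = 1, 71 lies in the subgroup.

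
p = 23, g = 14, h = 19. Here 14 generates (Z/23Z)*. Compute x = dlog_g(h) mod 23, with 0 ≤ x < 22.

Successive powers of 14 modulo 23:
  14^0=1  14^1=14  14^2=12  14^3=7  14^4=6  14^5=15
  14^6=3  14^7=19
So 14^7 ≡ 19 (mod 23), giving x = 7.

7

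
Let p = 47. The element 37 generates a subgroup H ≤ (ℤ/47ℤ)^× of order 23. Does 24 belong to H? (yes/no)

⟨37⟩ has order 23; its elements mod 47 are {1, 2, 3, 4, 6, 7, 8, 9, 12, 14, 16, 17, 18, 21, 24, 25, 27, 28, 32, 34, 36, 37, 42}.
24 is in this set.

yes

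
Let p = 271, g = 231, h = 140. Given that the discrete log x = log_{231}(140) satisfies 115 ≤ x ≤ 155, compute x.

Compute 231^115 mod 271 = 115, then multiply by 231 repeatedly:
  231^115=115  231^116=7  231^117=262  231^118=89  231^119=234
  231^120=125  231^121=149  231^122=2  231^123=191  231^124=219
  231^125=183  231^126=268  231^127=120  231^128=78  231^129=132
  231^130=140
Found 140 at exponent 130.

130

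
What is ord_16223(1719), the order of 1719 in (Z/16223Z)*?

8111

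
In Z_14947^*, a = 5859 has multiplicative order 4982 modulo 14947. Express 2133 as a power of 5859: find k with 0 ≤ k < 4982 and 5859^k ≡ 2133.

Baby-step giant-step with m = ceil(sqrt(4982)) = 71.
Baby table (5859^j mod 14947 for j=0..70):
  0:1  1:5859  2:9569  3:13521  4:439  5:1217  6:684  7:1760
  8:13357  9:11118  10:1336  11:10343  12:4499  13:8080  14:3571  15:11636
  16:2057  17:4681  18:13181  19:11277  20:6203  21:7220  22:1970  23:3146
  24:2763  25:816  26:12851  27:5970  28:2250  29:14443  30:6570  31:5105
  32:1248  33:2949  34:14406  35:13992  36:9780  37:9169  38:1653  39:14218
  40:3631  41:4448  42:8211  43:8803  44:9627  45:9562  46:2402  47:8191
  48:11199  49:12558  50:8188  51:8569  52:13745  53:12466  54:7252  55:10094
  56:10414  57:1972  58:14864  59:6954  60:12911  61:13729  62:8404  63:3618
  64:3016  65:3390  66:12394  67:3920  68:8688  69:8457  70:258
Giant step factor: 5859^(-71) ≡ 10724 (mod 14947).
Scan 2133·10724^i mod 14947 for i = 0, 1, …:
  i=0: 2133   i=1: 5382   i=2: 6201   i=3: 321
  i=4: 4594   i=5: 744   i=6: 11905   i=7: 6893
  i=8: 7617   i=9: 14300     …   i=67: 11412
  i=68: 11199
Match at i=68, j=48: k = 68·71 + 48 = 4876.

4876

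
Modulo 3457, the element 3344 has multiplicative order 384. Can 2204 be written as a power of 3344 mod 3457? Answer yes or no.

2204 ∈ ⟨3344⟩ iff 2204^384 ≡ 1 (mod 3457), since |⟨3344⟩| = 384.
2204^384 mod 3457 = 2590.
Since 2590 ≠ 1, 2204 does not lie in the subgroup.

no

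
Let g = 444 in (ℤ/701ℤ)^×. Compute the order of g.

The order of 444 must divide p − 1 = 700 = 2^2 · 5^2 · 7.
Divisors: 1, 2, 4, 5, 7, 10, 14, 20, 25, 28, 35, 50, 70, 100, 140, 175, 350, 700.
Check each in increasing order: 444^1 ≡ 444;  444^2 ≡ 155;  444^4 ≡ 191;  444^5 ≡ 684;  444^7 ≡ 169;  444^10 ≡ 289;  444^14 ≡ 521;  444^20 ≡ 102;  444^25 ≡ 369;  444^28 ≡ 154;  444^35 ≡ 89;  444^50 ≡ 167;  444^70 ≡ 210;  444^100 ≡ 550;  444^140 ≡ 638;  444^175 ≡ 1.
Smallest exponent giving 1 is 175.

175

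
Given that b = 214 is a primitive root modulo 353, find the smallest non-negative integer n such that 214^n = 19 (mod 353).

Baby-step giant-step with m = ceil(sqrt(352)) = 19.
Baby table (214^j mod 353 for j=0..18):
  0:1  1:214  2:259  3:5  4:11  5:236  6:25  7:55
  8:121  9:125  10:275  11:252  12:272  13:316  14:201  15:301
  16:168  17:299  18:93
Giant step factor: 214^(-19) ≡ 245 (mod 353).
Scan 19·245^i mod 353 for i = 0, 1, …:
  i=0: 19   i=1: 66   i=2: 285   i=3: 284
  i=4: 39   i=5: 24   i=6: 232   i=7: 7
  i=8: 303   i=9: 105     …   i=14: 337
  i=15: 316
Match at i=15, j=13: n = 15·19 + 13 = 298.

298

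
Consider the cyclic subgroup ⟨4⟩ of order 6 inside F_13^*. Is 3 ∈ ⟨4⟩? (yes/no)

yes

3 ∈ ⟨4⟩ iff 3^6 ≡ 1 (mod 13), since |⟨4⟩| = 6.
3^6 mod 13 = 1.
Since 1 = 1, 3 lies in the subgroup.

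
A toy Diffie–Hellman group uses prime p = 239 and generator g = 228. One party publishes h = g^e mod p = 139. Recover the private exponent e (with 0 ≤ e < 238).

Baby-step giant-step with m = ceil(sqrt(238)) = 16.
Baby table (228^j mod 239 for j=0..15):
  0:1  1:228  2:121  3:103  4:62  5:35  6:93  7:172
  8:20  9:19  10:30  11:148  12:45  13:222  14:187  15:94
Giant step factor: 228^(-16) ≡ 144 (mod 239).
Scan 139·144^i mod 239 for i = 0, 1, …:
  i=0: 139   i=1: 179   i=2: 203   i=3: 74
  i=4: 140   i=5: 84   i=6: 146   i=7: 231
  i=8: 43   i=9: 217   i=10: 178   i=11: 59
  i=12: 131   i=13: 222
Match at i=13, j=13: e = 13·16 + 13 = 221.

221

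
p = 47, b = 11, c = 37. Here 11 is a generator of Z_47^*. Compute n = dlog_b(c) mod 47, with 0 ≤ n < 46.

6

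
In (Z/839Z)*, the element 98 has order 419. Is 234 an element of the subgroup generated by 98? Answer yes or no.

no

234 ∈ ⟨98⟩ iff 234^419 ≡ 1 (mod 839), since |⟨98⟩| = 419.
234^419 mod 839 = 838.
Since 838 ≠ 1, 234 does not lie in the subgroup.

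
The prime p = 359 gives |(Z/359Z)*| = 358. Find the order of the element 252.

The order of 252 must divide p − 1 = 358 = 2 · 179.
Divisors: 1, 2, 179, 358.
Check each in increasing order: 252^1 ≡ 252;  252^2 ≡ 320;  252^179 ≡ 358;  252^358 ≡ 1.
Smallest exponent giving 1 is 358.

358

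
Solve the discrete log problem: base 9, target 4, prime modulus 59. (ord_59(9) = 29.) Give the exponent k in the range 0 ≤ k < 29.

18

Successive powers of 9 modulo 59:
  9^0=1  9^1=9  9^2=22  9^3=21  9^4=12  9^5=49
  9^6=28  9^7=16  9^8=26  9^9=57  9^10=41  9^11=15
  9^12=17  9^13=35  9^14=20  9^15=3  9^16=27  9^17=7
  9^18=4
So 9^18 ≡ 4 (mod 59), giving k = 18.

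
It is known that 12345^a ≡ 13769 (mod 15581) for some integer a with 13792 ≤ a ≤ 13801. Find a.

13792

Compute 12345^13792 mod 15581 = 13769, then multiply by 12345 repeatedly:
  12345^13792=13769
Found 13769 at exponent 13792.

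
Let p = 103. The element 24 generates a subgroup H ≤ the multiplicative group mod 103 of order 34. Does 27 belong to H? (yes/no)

yes

27 ∈ ⟨24⟩ iff 27^34 ≡ 1 (mod 103), since |⟨24⟩| = 34.
27^34 mod 103 = 1.
Since 1 = 1, 27 lies in the subgroup.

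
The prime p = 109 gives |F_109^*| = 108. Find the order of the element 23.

36

The order of 23 must divide p − 1 = 108 = 2^2 · 3^3.
Divisors: 1, 2, 3, 4, 6, 9, 12, 18, 27, 36, 54, 108.
Check each in increasing order: 23^1 ≡ 23;  23^2 ≡ 93;  23^3 ≡ 68;  23^4 ≡ 38;  23^6 ≡ 46;  23^9 ≡ 76;  23^12 ≡ 45;  23^18 ≡ 108;  23^27 ≡ 33;  23^36 ≡ 1.
Smallest exponent giving 1 is 36.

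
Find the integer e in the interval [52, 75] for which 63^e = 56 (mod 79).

65

Compute 63^52 mod 79 = 55, then multiply by 63 repeatedly:
  63^52=55  63^53=68  63^54=18  63^55=28  63^56=26
  63^57=58  63^58=20  63^59=75  63^60=64  63^61=3
  63^62=31  63^63=57  63^64=36  63^65=56
Found 56 at exponent 65.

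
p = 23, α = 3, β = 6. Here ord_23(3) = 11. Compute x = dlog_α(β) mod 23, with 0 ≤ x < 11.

Successive powers of 3 modulo 23:
  3^0=1  3^1=3  3^2=9  3^3=4  3^4=12  3^5=13
  3^6=16  3^7=2  3^8=6
So 3^8 ≡ 6 (mod 23), giving x = 8.

8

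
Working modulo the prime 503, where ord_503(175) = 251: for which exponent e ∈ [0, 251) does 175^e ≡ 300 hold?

Baby-step giant-step with m = ceil(sqrt(251)) = 16.
Baby table (175^j mod 503 for j=0..15):
  0:1  1:175  2:445  3:413  4:346  5:190  6:52  7:46
  8:2  9:350  10:387  11:323  12:189  13:380  14:104  15:92
Giant step factor: 175^(-16) ≡ 126 (mod 503).
Scan 300·126^i mod 503 for i = 0, 1, …:
  i=0: 300   i=1: 75   i=2: 396   i=3: 99
  i=4: 402   i=5: 352   i=6: 88   i=7: 22
  i=8: 257   i=9: 190
Match at i=9, j=5: e = 9·16 + 5 = 149.

149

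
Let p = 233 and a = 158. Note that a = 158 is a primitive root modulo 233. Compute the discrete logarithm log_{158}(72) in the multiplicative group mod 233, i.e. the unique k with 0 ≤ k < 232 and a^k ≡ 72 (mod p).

Baby-step giant-step with m = ceil(sqrt(232)) = 16.
Baby table (158^j mod 233 for j=0..15):
  0:1  1:158  2:33  3:88  4:157  5:108  6:55  7:69
  8:184  9:180  10:14  11:115  12:229  13:67  14:101  15:114
Giant step factor: 158^(-16) ≡ 128 (mod 233).
Scan 72·128^i mod 233 for i = 0, 1, …:
  i=0: 72   i=1: 129   i=2: 202   i=3: 226
  i=4: 36   i=5: 181   i=6: 101
Match at i=6, j=14: k = 6·16 + 14 = 110.

110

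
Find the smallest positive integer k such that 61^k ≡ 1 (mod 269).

67

The order of 61 must divide p − 1 = 268 = 2^2 · 67.
Divisors: 1, 2, 4, 67, 134, 268.
Check each in increasing order: 61^1 ≡ 61;  61^2 ≡ 224;  61^4 ≡ 142;  61^67 ≡ 1.
Smallest exponent giving 1 is 67.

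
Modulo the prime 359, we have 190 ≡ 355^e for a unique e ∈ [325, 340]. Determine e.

Compute 355^325 mod 359 = 117, then multiply by 355 repeatedly:
  355^325=117  355^326=250  355^327=77  355^328=51  355^329=155
  355^330=98  355^331=326  355^332=132  355^333=190
Found 190 at exponent 333.

333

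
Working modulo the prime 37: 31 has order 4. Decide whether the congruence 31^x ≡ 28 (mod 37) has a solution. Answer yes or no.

⟨31⟩ has order 4; its elements mod 37 are {1, 6, 31, 36}.
28 is not in this set.

no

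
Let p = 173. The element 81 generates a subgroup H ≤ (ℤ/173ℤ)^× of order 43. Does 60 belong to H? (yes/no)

yes

60 ∈ ⟨81⟩ iff 60^43 ≡ 1 (mod 173), since |⟨81⟩| = 43.
60^43 mod 173 = 1.
Since 1 = 1, 60 lies in the subgroup.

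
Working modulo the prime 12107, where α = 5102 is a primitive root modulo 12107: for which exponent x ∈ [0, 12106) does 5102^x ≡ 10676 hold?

4994

Baby-step giant-step with m = ceil(sqrt(12106)) = 111.
Baby table (5102^j mod 12107 for j=0..110):
  0:1  1:5102  2:354  3:2165  4:4246  5:3669  6:1816  7:3377
  8:1193  9:8972  10:10684  11:4054  12:4752  13:6490  14:11442  15:9237
  16:6730  17:1008  18:9448  19:5729  20:3060  21:6197  22:5717  23:2371
  24:1949  25:3951  26:11954  27:6349  28:6373  29:7751  30:4140  31:7672
  32:613  33:3920  34:11183  35:7482  36:11900  37:9302  38:11471  39:11911
  40:4889  41:3258  42:11512  43:3167  44:7296  45:7274  46:3993  47:8312
  48:9110  49:447  50:4478  51:847  52:11302  53:9270  54:5598  55:583
  56:8251  57:563  58:3067  59:5590  60:8195  61:5419  62:7457  63:5420
  64:452  65:5774  66:2617  67:10020  68:6286  69:11836  70:9663  71:922
  72:6528  73:11606  74:10582  75:4251  76:4965  77:3586  78:2095  79:10316
  80:3103  81:7657  82:8832  83:10717  84:2922  85:4327  86:5293  87:6276
  88:9244  89:6123  90:3486  91:389  92:11237  93:4529  94:6802  95:5142
  96:10722  97:4218  98:6097  99:4011  100:3292  101:3375  102:3096  103:8264
  104:6354  105:7669  106:9521  107:2858  108:4688  109:6851  110:893
Giant step factor: 5102^(-111) ≡ 311 (mod 12107).
Scan 10676·311^i mod 12107 for i = 0, 1, …:
  i=0: 10676   i=1: 2918   i=2: 11580   i=3: 5601
  i=4: 10610   i=5: 6606   i=6: 8383   i=7: 4108
  i=8: 6353   i=9: 2342     …   i=43: 3234
  i=44: 893
Match at i=44, j=110: x = 44·111 + 110 = 4994.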